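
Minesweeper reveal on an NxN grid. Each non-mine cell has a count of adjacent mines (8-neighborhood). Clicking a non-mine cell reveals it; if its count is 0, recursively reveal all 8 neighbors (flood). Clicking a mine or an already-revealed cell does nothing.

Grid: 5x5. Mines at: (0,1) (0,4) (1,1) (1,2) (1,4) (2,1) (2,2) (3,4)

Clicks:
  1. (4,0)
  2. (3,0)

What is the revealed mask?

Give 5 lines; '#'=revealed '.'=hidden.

Click 1 (4,0) count=0: revealed 8 new [(3,0) (3,1) (3,2) (3,3) (4,0) (4,1) (4,2) (4,3)] -> total=8
Click 2 (3,0) count=1: revealed 0 new [(none)] -> total=8

Answer: .....
.....
.....
####.
####.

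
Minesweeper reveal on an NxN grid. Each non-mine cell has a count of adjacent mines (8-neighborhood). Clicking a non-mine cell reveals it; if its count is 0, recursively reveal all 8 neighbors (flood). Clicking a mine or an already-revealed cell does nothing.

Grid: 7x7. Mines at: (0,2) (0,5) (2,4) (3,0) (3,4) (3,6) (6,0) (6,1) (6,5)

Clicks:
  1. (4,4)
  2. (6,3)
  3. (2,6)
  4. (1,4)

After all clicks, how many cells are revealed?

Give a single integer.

Click 1 (4,4) count=1: revealed 1 new [(4,4)] -> total=1
Click 2 (6,3) count=0: revealed 19 new [(1,1) (1,2) (1,3) (2,1) (2,2) (2,3) (3,1) (3,2) (3,3) (4,1) (4,2) (4,3) (5,1) (5,2) (5,3) (5,4) (6,2) (6,3) (6,4)] -> total=20
Click 3 (2,6) count=1: revealed 1 new [(2,6)] -> total=21
Click 4 (1,4) count=2: revealed 1 new [(1,4)] -> total=22

Answer: 22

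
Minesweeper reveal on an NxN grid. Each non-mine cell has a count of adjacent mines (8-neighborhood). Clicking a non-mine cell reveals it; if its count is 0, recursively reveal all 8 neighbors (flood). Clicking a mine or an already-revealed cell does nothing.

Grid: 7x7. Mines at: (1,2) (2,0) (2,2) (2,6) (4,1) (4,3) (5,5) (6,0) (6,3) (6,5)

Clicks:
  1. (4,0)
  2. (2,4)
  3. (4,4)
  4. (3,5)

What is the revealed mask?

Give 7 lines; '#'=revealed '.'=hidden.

Click 1 (4,0) count=1: revealed 1 new [(4,0)] -> total=1
Click 2 (2,4) count=0: revealed 14 new [(0,3) (0,4) (0,5) (0,6) (1,3) (1,4) (1,5) (1,6) (2,3) (2,4) (2,5) (3,3) (3,4) (3,5)] -> total=15
Click 3 (4,4) count=2: revealed 1 new [(4,4)] -> total=16
Click 4 (3,5) count=1: revealed 0 new [(none)] -> total=16

Answer: ...####
...####
...###.
...###.
#...#..
.......
.......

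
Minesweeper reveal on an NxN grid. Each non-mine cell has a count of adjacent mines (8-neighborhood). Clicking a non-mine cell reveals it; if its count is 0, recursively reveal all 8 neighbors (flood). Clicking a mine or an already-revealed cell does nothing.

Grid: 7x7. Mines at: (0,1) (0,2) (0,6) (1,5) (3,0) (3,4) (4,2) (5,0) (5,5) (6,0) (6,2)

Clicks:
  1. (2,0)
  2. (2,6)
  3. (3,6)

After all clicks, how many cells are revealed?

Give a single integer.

Click 1 (2,0) count=1: revealed 1 new [(2,0)] -> total=1
Click 2 (2,6) count=1: revealed 1 new [(2,6)] -> total=2
Click 3 (3,6) count=0: revealed 5 new [(2,5) (3,5) (3,6) (4,5) (4,6)] -> total=7

Answer: 7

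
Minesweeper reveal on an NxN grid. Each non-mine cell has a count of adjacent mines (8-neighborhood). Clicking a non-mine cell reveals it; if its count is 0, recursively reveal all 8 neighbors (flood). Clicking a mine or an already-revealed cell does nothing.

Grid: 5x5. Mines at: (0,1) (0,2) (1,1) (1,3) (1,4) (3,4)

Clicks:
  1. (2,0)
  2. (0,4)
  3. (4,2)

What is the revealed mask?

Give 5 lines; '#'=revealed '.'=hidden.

Answer: ....#
.....
####.
####.
####.

Derivation:
Click 1 (2,0) count=1: revealed 1 new [(2,0)] -> total=1
Click 2 (0,4) count=2: revealed 1 new [(0,4)] -> total=2
Click 3 (4,2) count=0: revealed 11 new [(2,1) (2,2) (2,3) (3,0) (3,1) (3,2) (3,3) (4,0) (4,1) (4,2) (4,3)] -> total=13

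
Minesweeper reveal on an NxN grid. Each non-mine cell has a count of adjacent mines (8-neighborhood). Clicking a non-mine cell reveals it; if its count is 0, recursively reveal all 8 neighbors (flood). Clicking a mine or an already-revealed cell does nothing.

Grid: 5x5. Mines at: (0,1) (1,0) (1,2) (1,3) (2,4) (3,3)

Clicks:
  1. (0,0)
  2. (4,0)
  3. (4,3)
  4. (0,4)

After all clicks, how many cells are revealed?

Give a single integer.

Click 1 (0,0) count=2: revealed 1 new [(0,0)] -> total=1
Click 2 (4,0) count=0: revealed 9 new [(2,0) (2,1) (2,2) (3,0) (3,1) (3,2) (4,0) (4,1) (4,2)] -> total=10
Click 3 (4,3) count=1: revealed 1 new [(4,3)] -> total=11
Click 4 (0,4) count=1: revealed 1 new [(0,4)] -> total=12

Answer: 12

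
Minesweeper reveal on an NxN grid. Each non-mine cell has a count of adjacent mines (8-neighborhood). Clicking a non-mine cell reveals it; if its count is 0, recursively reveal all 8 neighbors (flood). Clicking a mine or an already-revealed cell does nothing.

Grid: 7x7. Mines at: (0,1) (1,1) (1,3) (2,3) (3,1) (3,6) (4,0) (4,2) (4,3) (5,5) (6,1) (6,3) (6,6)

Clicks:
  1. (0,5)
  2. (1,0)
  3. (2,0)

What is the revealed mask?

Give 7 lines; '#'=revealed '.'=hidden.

Click 1 (0,5) count=0: revealed 9 new [(0,4) (0,5) (0,6) (1,4) (1,5) (1,6) (2,4) (2,5) (2,6)] -> total=9
Click 2 (1,0) count=2: revealed 1 new [(1,0)] -> total=10
Click 3 (2,0) count=2: revealed 1 new [(2,0)] -> total=11

Answer: ....###
#...###
#...###
.......
.......
.......
.......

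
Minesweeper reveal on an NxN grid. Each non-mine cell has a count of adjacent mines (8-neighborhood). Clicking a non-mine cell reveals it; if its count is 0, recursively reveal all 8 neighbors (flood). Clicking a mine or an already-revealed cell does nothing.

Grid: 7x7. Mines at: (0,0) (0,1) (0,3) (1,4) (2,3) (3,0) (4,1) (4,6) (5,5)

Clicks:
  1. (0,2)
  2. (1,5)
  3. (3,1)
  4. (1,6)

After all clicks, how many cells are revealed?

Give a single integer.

Answer: 10

Derivation:
Click 1 (0,2) count=2: revealed 1 new [(0,2)] -> total=1
Click 2 (1,5) count=1: revealed 1 new [(1,5)] -> total=2
Click 3 (3,1) count=2: revealed 1 new [(3,1)] -> total=3
Click 4 (1,6) count=0: revealed 7 new [(0,5) (0,6) (1,6) (2,5) (2,6) (3,5) (3,6)] -> total=10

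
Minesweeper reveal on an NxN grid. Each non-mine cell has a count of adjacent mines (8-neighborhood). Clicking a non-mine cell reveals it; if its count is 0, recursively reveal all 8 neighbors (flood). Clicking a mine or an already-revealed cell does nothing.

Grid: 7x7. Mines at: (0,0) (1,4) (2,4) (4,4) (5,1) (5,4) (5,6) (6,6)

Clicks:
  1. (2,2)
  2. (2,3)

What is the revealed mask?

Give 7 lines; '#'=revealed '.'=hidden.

Answer: .###...
####...
####...
####...
####...
.......
.......

Derivation:
Click 1 (2,2) count=0: revealed 19 new [(0,1) (0,2) (0,3) (1,0) (1,1) (1,2) (1,3) (2,0) (2,1) (2,2) (2,3) (3,0) (3,1) (3,2) (3,3) (4,0) (4,1) (4,2) (4,3)] -> total=19
Click 2 (2,3) count=2: revealed 0 new [(none)] -> total=19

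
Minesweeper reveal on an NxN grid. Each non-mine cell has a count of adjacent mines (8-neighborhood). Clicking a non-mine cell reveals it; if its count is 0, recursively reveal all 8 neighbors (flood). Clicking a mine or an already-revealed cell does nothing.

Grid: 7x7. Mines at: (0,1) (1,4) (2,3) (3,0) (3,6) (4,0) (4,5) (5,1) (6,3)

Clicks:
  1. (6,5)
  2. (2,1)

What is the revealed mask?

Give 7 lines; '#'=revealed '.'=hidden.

Click 1 (6,5) count=0: revealed 6 new [(5,4) (5,5) (5,6) (6,4) (6,5) (6,6)] -> total=6
Click 2 (2,1) count=1: revealed 1 new [(2,1)] -> total=7

Answer: .......
.......
.#.....
.......
.......
....###
....###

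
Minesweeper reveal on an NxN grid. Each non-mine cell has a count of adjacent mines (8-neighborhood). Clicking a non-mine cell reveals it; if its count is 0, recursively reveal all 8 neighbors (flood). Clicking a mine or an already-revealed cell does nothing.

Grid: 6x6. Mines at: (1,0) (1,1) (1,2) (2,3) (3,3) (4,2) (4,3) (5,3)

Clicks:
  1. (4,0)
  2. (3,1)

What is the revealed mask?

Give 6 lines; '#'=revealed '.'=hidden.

Answer: ......
......
##....
##....
##....
##....

Derivation:
Click 1 (4,0) count=0: revealed 8 new [(2,0) (2,1) (3,0) (3,1) (4,0) (4,1) (5,0) (5,1)] -> total=8
Click 2 (3,1) count=1: revealed 0 new [(none)] -> total=8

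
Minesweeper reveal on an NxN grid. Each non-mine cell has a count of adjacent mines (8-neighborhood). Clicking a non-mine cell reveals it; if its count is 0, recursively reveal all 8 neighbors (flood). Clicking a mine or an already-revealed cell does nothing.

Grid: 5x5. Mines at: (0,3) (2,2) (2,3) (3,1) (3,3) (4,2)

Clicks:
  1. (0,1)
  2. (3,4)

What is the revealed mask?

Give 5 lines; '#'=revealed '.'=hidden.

Click 1 (0,1) count=0: revealed 8 new [(0,0) (0,1) (0,2) (1,0) (1,1) (1,2) (2,0) (2,1)] -> total=8
Click 2 (3,4) count=2: revealed 1 new [(3,4)] -> total=9

Answer: ###..
###..
##...
....#
.....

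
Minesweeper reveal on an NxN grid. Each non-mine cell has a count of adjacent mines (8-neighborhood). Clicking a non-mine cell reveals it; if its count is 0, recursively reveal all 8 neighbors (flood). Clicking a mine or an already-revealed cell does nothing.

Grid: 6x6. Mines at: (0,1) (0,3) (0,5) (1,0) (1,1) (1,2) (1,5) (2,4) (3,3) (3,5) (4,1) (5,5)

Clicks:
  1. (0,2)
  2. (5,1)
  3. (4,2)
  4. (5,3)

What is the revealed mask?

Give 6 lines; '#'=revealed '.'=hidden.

Answer: ..#...
......
......
......
..###.
.####.

Derivation:
Click 1 (0,2) count=4: revealed 1 new [(0,2)] -> total=1
Click 2 (5,1) count=1: revealed 1 new [(5,1)] -> total=2
Click 3 (4,2) count=2: revealed 1 new [(4,2)] -> total=3
Click 4 (5,3) count=0: revealed 5 new [(4,3) (4,4) (5,2) (5,3) (5,4)] -> total=8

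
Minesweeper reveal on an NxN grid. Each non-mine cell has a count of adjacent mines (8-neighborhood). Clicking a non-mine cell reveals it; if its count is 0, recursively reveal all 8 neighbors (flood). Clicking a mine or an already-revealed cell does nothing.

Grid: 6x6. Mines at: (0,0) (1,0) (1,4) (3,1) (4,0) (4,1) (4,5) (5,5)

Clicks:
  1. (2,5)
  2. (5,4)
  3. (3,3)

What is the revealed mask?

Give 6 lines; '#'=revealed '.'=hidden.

Click 1 (2,5) count=1: revealed 1 new [(2,5)] -> total=1
Click 2 (5,4) count=2: revealed 1 new [(5,4)] -> total=2
Click 3 (3,3) count=0: revealed 11 new [(2,2) (2,3) (2,4) (3,2) (3,3) (3,4) (4,2) (4,3) (4,4) (5,2) (5,3)] -> total=13

Answer: ......
......
..####
..###.
..###.
..###.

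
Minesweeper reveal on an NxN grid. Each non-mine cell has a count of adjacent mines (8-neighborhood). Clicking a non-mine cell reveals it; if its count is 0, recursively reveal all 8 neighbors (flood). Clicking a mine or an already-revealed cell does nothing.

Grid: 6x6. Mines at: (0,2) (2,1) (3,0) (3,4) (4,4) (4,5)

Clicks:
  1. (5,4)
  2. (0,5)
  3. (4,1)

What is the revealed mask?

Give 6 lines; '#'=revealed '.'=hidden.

Answer: ...###
...###
...###
......
.#....
....#.

Derivation:
Click 1 (5,4) count=2: revealed 1 new [(5,4)] -> total=1
Click 2 (0,5) count=0: revealed 9 new [(0,3) (0,4) (0,5) (1,3) (1,4) (1,5) (2,3) (2,4) (2,5)] -> total=10
Click 3 (4,1) count=1: revealed 1 new [(4,1)] -> total=11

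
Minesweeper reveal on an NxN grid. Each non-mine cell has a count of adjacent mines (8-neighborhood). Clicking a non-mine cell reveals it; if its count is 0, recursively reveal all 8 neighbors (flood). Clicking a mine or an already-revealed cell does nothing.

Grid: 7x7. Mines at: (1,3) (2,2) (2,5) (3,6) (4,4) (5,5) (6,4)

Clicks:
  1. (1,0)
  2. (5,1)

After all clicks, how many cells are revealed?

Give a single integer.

Click 1 (1,0) count=0: revealed 24 new [(0,0) (0,1) (0,2) (1,0) (1,1) (1,2) (2,0) (2,1) (3,0) (3,1) (3,2) (3,3) (4,0) (4,1) (4,2) (4,3) (5,0) (5,1) (5,2) (5,3) (6,0) (6,1) (6,2) (6,3)] -> total=24
Click 2 (5,1) count=0: revealed 0 new [(none)] -> total=24

Answer: 24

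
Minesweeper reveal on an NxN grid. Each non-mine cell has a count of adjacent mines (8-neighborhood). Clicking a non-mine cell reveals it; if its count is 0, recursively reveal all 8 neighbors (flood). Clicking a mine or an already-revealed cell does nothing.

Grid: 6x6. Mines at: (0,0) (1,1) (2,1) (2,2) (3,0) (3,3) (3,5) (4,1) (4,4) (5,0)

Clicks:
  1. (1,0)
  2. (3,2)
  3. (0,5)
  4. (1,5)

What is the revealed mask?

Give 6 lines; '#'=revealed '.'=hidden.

Click 1 (1,0) count=3: revealed 1 new [(1,0)] -> total=1
Click 2 (3,2) count=4: revealed 1 new [(3,2)] -> total=2
Click 3 (0,5) count=0: revealed 11 new [(0,2) (0,3) (0,4) (0,5) (1,2) (1,3) (1,4) (1,5) (2,3) (2,4) (2,5)] -> total=13
Click 4 (1,5) count=0: revealed 0 new [(none)] -> total=13

Answer: ..####
#.####
...###
..#...
......
......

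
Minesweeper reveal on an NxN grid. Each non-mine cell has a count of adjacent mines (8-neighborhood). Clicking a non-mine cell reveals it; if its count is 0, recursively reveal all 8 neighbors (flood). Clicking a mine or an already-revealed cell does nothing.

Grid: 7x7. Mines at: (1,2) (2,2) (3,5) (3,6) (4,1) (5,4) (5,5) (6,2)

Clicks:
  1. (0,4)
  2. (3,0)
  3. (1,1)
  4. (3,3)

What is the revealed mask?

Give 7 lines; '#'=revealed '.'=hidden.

Click 1 (0,4) count=0: revealed 12 new [(0,3) (0,4) (0,5) (0,6) (1,3) (1,4) (1,5) (1,6) (2,3) (2,4) (2,5) (2,6)] -> total=12
Click 2 (3,0) count=1: revealed 1 new [(3,0)] -> total=13
Click 3 (1,1) count=2: revealed 1 new [(1,1)] -> total=14
Click 4 (3,3) count=1: revealed 1 new [(3,3)] -> total=15

Answer: ...####
.#.####
...####
#..#...
.......
.......
.......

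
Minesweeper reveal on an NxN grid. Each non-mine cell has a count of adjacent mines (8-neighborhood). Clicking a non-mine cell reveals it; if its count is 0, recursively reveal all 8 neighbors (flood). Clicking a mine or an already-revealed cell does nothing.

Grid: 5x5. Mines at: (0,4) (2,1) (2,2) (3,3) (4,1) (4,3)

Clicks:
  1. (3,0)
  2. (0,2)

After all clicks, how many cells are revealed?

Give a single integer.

Click 1 (3,0) count=2: revealed 1 new [(3,0)] -> total=1
Click 2 (0,2) count=0: revealed 8 new [(0,0) (0,1) (0,2) (0,3) (1,0) (1,1) (1,2) (1,3)] -> total=9

Answer: 9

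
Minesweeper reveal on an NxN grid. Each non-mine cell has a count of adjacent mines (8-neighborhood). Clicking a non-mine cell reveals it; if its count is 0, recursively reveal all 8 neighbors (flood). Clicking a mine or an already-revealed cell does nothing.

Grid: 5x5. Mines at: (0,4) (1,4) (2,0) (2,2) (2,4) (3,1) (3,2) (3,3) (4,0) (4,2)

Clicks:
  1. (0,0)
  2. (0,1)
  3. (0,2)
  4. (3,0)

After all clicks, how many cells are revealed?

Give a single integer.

Click 1 (0,0) count=0: revealed 8 new [(0,0) (0,1) (0,2) (0,3) (1,0) (1,1) (1,2) (1,3)] -> total=8
Click 2 (0,1) count=0: revealed 0 new [(none)] -> total=8
Click 3 (0,2) count=0: revealed 0 new [(none)] -> total=8
Click 4 (3,0) count=3: revealed 1 new [(3,0)] -> total=9

Answer: 9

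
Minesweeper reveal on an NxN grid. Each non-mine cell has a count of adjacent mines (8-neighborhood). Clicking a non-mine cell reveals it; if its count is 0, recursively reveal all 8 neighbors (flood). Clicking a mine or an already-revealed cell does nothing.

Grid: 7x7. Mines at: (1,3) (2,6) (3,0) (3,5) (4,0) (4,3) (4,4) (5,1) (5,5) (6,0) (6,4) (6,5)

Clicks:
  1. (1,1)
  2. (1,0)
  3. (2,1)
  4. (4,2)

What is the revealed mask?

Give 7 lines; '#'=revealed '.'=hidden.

Click 1 (1,1) count=0: revealed 9 new [(0,0) (0,1) (0,2) (1,0) (1,1) (1,2) (2,0) (2,1) (2,2)] -> total=9
Click 2 (1,0) count=0: revealed 0 new [(none)] -> total=9
Click 3 (2,1) count=1: revealed 0 new [(none)] -> total=9
Click 4 (4,2) count=2: revealed 1 new [(4,2)] -> total=10

Answer: ###....
###....
###....
.......
..#....
.......
.......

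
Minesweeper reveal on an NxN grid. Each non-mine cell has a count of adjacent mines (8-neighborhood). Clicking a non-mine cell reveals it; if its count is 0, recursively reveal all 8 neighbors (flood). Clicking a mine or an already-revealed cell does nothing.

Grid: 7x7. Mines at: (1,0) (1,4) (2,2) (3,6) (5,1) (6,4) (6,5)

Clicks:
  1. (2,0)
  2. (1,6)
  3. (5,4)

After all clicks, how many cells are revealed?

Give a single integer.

Click 1 (2,0) count=1: revealed 1 new [(2,0)] -> total=1
Click 2 (1,6) count=0: revealed 6 new [(0,5) (0,6) (1,5) (1,6) (2,5) (2,6)] -> total=7
Click 3 (5,4) count=2: revealed 1 new [(5,4)] -> total=8

Answer: 8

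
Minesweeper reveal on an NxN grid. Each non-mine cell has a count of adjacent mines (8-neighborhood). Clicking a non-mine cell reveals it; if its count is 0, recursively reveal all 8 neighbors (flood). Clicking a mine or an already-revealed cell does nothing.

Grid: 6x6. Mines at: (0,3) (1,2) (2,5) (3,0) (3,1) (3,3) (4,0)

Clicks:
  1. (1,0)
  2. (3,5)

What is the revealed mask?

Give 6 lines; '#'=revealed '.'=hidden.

Click 1 (1,0) count=0: revealed 6 new [(0,0) (0,1) (1,0) (1,1) (2,0) (2,1)] -> total=6
Click 2 (3,5) count=1: revealed 1 new [(3,5)] -> total=7

Answer: ##....
##....
##....
.....#
......
......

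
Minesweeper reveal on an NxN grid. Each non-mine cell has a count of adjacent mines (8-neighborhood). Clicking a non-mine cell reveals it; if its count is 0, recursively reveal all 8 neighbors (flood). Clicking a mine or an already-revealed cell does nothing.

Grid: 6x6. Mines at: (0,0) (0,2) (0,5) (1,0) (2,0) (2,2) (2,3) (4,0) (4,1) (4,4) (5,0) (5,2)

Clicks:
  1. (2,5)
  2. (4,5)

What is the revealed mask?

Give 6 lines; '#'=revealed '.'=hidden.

Click 1 (2,5) count=0: revealed 6 new [(1,4) (1,5) (2,4) (2,5) (3,4) (3,5)] -> total=6
Click 2 (4,5) count=1: revealed 1 new [(4,5)] -> total=7

Answer: ......
....##
....##
....##
.....#
......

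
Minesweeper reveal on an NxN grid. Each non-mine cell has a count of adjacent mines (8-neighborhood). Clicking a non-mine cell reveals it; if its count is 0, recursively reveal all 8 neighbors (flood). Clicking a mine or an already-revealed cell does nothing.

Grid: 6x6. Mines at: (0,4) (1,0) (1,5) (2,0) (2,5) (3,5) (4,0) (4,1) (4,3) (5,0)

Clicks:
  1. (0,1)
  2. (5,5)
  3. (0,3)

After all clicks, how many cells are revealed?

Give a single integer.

Answer: 6

Derivation:
Click 1 (0,1) count=1: revealed 1 new [(0,1)] -> total=1
Click 2 (5,5) count=0: revealed 4 new [(4,4) (4,5) (5,4) (5,5)] -> total=5
Click 3 (0,3) count=1: revealed 1 new [(0,3)] -> total=6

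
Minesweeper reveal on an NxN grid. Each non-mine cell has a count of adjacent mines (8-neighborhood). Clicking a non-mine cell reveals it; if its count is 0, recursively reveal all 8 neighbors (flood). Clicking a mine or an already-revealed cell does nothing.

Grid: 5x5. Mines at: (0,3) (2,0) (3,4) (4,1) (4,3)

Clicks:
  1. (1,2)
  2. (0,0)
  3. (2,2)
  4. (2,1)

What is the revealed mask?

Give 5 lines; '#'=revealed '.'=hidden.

Answer: ###..
####.
.###.
.###.
.....

Derivation:
Click 1 (1,2) count=1: revealed 1 new [(1,2)] -> total=1
Click 2 (0,0) count=0: revealed 5 new [(0,0) (0,1) (0,2) (1,0) (1,1)] -> total=6
Click 3 (2,2) count=0: revealed 7 new [(1,3) (2,1) (2,2) (2,3) (3,1) (3,2) (3,3)] -> total=13
Click 4 (2,1) count=1: revealed 0 new [(none)] -> total=13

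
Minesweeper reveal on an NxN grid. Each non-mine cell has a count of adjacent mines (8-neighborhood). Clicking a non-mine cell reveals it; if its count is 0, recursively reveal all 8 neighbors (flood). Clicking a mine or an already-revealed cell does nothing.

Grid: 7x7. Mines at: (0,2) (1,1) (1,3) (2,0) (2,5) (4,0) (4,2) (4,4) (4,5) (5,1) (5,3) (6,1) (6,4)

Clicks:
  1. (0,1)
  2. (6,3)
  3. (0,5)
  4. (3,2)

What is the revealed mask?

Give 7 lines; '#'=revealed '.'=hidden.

Answer: .#..###
....###
.......
..#....
.......
.......
...#...

Derivation:
Click 1 (0,1) count=2: revealed 1 new [(0,1)] -> total=1
Click 2 (6,3) count=2: revealed 1 new [(6,3)] -> total=2
Click 3 (0,5) count=0: revealed 6 new [(0,4) (0,5) (0,6) (1,4) (1,5) (1,6)] -> total=8
Click 4 (3,2) count=1: revealed 1 new [(3,2)] -> total=9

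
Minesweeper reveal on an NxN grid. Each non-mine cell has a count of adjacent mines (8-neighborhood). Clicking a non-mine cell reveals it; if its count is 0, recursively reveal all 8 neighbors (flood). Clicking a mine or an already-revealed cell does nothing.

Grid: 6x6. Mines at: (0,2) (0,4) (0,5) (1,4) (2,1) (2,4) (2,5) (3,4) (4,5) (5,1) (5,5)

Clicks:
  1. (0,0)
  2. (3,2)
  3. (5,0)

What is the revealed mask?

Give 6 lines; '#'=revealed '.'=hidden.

Answer: ##....
##....
......
..#...
......
#.....

Derivation:
Click 1 (0,0) count=0: revealed 4 new [(0,0) (0,1) (1,0) (1,1)] -> total=4
Click 2 (3,2) count=1: revealed 1 new [(3,2)] -> total=5
Click 3 (5,0) count=1: revealed 1 new [(5,0)] -> total=6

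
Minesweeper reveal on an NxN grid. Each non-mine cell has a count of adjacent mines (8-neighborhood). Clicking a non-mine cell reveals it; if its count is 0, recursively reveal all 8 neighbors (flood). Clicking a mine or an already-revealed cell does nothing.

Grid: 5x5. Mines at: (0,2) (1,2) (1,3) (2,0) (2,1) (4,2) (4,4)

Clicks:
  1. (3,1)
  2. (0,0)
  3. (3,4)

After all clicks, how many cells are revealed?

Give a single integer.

Answer: 6

Derivation:
Click 1 (3,1) count=3: revealed 1 new [(3,1)] -> total=1
Click 2 (0,0) count=0: revealed 4 new [(0,0) (0,1) (1,0) (1,1)] -> total=5
Click 3 (3,4) count=1: revealed 1 new [(3,4)] -> total=6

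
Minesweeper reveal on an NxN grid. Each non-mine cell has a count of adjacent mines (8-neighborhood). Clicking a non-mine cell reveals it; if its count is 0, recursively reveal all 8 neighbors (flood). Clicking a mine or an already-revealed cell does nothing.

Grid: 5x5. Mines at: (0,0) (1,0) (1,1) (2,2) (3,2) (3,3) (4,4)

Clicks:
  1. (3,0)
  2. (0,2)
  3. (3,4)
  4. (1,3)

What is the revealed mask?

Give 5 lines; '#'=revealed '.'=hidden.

Answer: ..#..
...#.
##...
##..#
##...

Derivation:
Click 1 (3,0) count=0: revealed 6 new [(2,0) (2,1) (3,0) (3,1) (4,0) (4,1)] -> total=6
Click 2 (0,2) count=1: revealed 1 new [(0,2)] -> total=7
Click 3 (3,4) count=2: revealed 1 new [(3,4)] -> total=8
Click 4 (1,3) count=1: revealed 1 new [(1,3)] -> total=9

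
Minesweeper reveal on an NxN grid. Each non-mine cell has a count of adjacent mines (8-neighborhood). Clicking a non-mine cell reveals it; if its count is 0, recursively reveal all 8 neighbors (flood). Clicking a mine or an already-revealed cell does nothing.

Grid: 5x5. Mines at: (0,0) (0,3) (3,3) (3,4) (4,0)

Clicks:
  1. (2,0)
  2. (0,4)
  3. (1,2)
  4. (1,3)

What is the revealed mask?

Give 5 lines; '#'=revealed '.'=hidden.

Click 1 (2,0) count=0: revealed 9 new [(1,0) (1,1) (1,2) (2,0) (2,1) (2,2) (3,0) (3,1) (3,2)] -> total=9
Click 2 (0,4) count=1: revealed 1 new [(0,4)] -> total=10
Click 3 (1,2) count=1: revealed 0 new [(none)] -> total=10
Click 4 (1,3) count=1: revealed 1 new [(1,3)] -> total=11

Answer: ....#
####.
###..
###..
.....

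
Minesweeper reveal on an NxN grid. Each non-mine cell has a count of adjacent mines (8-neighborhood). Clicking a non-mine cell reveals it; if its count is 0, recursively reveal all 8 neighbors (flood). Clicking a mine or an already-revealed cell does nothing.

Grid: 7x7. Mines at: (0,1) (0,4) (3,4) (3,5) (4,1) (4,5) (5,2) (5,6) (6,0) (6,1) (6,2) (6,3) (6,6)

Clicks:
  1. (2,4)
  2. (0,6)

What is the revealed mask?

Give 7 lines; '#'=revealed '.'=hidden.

Answer: .....##
.....##
....###
.......
.......
.......
.......

Derivation:
Click 1 (2,4) count=2: revealed 1 new [(2,4)] -> total=1
Click 2 (0,6) count=0: revealed 6 new [(0,5) (0,6) (1,5) (1,6) (2,5) (2,6)] -> total=7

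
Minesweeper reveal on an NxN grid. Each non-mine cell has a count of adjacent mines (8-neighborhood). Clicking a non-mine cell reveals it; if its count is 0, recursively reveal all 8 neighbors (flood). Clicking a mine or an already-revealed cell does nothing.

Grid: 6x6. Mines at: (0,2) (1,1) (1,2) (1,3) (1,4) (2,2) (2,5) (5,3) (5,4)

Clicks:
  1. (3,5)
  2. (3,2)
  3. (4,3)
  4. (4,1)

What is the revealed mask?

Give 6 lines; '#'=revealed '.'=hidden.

Click 1 (3,5) count=1: revealed 1 new [(3,5)] -> total=1
Click 2 (3,2) count=1: revealed 1 new [(3,2)] -> total=2
Click 3 (4,3) count=2: revealed 1 new [(4,3)] -> total=3
Click 4 (4,1) count=0: revealed 10 new [(2,0) (2,1) (3,0) (3,1) (4,0) (4,1) (4,2) (5,0) (5,1) (5,2)] -> total=13

Answer: ......
......
##....
###..#
####..
###...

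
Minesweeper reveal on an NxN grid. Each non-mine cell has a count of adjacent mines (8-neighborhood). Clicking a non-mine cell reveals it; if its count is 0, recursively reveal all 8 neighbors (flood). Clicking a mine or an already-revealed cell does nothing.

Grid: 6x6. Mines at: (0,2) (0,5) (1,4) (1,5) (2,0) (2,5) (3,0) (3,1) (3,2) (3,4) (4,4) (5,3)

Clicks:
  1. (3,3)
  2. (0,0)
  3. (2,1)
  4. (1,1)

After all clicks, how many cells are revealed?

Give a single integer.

Answer: 6

Derivation:
Click 1 (3,3) count=3: revealed 1 new [(3,3)] -> total=1
Click 2 (0,0) count=0: revealed 4 new [(0,0) (0,1) (1,0) (1,1)] -> total=5
Click 3 (2,1) count=4: revealed 1 new [(2,1)] -> total=6
Click 4 (1,1) count=2: revealed 0 new [(none)] -> total=6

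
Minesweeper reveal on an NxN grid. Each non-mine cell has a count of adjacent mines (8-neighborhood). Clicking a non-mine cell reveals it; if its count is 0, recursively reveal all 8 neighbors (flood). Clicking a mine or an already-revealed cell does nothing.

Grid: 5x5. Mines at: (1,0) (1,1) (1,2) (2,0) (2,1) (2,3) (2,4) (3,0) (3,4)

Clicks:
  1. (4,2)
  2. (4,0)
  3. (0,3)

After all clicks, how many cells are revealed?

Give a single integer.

Answer: 8

Derivation:
Click 1 (4,2) count=0: revealed 6 new [(3,1) (3,2) (3,3) (4,1) (4,2) (4,3)] -> total=6
Click 2 (4,0) count=1: revealed 1 new [(4,0)] -> total=7
Click 3 (0,3) count=1: revealed 1 new [(0,3)] -> total=8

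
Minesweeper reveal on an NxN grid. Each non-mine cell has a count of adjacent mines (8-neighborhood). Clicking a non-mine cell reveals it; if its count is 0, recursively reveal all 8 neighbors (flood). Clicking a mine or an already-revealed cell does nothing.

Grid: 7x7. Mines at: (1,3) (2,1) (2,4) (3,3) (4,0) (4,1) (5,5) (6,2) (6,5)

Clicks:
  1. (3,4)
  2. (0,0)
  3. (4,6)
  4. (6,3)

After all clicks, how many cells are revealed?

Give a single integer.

Click 1 (3,4) count=2: revealed 1 new [(3,4)] -> total=1
Click 2 (0,0) count=0: revealed 6 new [(0,0) (0,1) (0,2) (1,0) (1,1) (1,2)] -> total=7
Click 3 (4,6) count=1: revealed 1 new [(4,6)] -> total=8
Click 4 (6,3) count=1: revealed 1 new [(6,3)] -> total=9

Answer: 9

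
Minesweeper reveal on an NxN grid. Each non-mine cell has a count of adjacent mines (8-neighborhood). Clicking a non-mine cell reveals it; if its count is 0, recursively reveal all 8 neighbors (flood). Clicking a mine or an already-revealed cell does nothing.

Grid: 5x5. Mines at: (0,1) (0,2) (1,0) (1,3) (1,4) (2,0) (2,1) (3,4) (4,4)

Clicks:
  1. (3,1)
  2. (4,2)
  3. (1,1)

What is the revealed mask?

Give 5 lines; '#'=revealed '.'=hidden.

Click 1 (3,1) count=2: revealed 1 new [(3,1)] -> total=1
Click 2 (4,2) count=0: revealed 7 new [(3,0) (3,2) (3,3) (4,0) (4,1) (4,2) (4,3)] -> total=8
Click 3 (1,1) count=5: revealed 1 new [(1,1)] -> total=9

Answer: .....
.#...
.....
####.
####.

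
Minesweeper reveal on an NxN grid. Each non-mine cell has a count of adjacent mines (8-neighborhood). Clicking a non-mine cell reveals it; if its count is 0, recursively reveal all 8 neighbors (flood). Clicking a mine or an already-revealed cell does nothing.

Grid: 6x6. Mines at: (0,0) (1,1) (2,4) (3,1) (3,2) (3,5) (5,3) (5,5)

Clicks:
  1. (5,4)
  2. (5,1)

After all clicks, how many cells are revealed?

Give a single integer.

Answer: 7

Derivation:
Click 1 (5,4) count=2: revealed 1 new [(5,4)] -> total=1
Click 2 (5,1) count=0: revealed 6 new [(4,0) (4,1) (4,2) (5,0) (5,1) (5,2)] -> total=7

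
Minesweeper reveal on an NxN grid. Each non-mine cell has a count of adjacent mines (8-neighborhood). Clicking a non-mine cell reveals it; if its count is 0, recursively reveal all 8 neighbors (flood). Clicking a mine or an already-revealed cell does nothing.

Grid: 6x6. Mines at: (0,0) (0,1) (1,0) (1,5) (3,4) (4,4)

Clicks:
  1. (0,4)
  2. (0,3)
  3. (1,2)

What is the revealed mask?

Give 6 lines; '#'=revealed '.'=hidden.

Answer: ..###.
.####.
#####.
####..
####..
####..

Derivation:
Click 1 (0,4) count=1: revealed 1 new [(0,4)] -> total=1
Click 2 (0,3) count=0: revealed 23 new [(0,2) (0,3) (1,1) (1,2) (1,3) (1,4) (2,0) (2,1) (2,2) (2,3) (2,4) (3,0) (3,1) (3,2) (3,3) (4,0) (4,1) (4,2) (4,3) (5,0) (5,1) (5,2) (5,3)] -> total=24
Click 3 (1,2) count=1: revealed 0 new [(none)] -> total=24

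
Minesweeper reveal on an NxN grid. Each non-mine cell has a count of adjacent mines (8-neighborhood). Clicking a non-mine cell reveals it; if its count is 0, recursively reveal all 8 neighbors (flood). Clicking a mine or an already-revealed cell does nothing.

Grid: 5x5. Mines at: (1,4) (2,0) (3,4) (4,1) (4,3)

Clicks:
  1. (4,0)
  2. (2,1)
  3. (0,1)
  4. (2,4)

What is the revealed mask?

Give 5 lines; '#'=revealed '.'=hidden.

Answer: ####.
####.
.####
.###.
#....

Derivation:
Click 1 (4,0) count=1: revealed 1 new [(4,0)] -> total=1
Click 2 (2,1) count=1: revealed 1 new [(2,1)] -> total=2
Click 3 (0,1) count=0: revealed 13 new [(0,0) (0,1) (0,2) (0,3) (1,0) (1,1) (1,2) (1,3) (2,2) (2,3) (3,1) (3,2) (3,3)] -> total=15
Click 4 (2,4) count=2: revealed 1 new [(2,4)] -> total=16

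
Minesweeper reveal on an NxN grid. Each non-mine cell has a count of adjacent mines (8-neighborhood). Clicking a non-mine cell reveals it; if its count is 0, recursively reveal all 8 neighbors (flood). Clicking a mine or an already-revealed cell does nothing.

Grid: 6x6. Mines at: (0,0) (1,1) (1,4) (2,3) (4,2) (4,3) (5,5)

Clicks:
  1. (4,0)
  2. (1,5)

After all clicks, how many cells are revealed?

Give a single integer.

Click 1 (4,0) count=0: revealed 8 new [(2,0) (2,1) (3,0) (3,1) (4,0) (4,1) (5,0) (5,1)] -> total=8
Click 2 (1,5) count=1: revealed 1 new [(1,5)] -> total=9

Answer: 9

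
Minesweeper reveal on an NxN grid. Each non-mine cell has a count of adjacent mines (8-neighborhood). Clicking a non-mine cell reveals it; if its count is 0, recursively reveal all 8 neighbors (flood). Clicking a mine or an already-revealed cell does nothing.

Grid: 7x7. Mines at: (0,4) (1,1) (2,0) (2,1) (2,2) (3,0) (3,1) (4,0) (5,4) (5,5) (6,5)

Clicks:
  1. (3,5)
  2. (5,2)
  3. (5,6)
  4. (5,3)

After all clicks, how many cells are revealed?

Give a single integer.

Answer: 29

Derivation:
Click 1 (3,5) count=0: revealed 18 new [(0,5) (0,6) (1,3) (1,4) (1,5) (1,6) (2,3) (2,4) (2,5) (2,6) (3,3) (3,4) (3,5) (3,6) (4,3) (4,4) (4,5) (4,6)] -> total=18
Click 2 (5,2) count=0: revealed 10 new [(4,1) (4,2) (5,0) (5,1) (5,2) (5,3) (6,0) (6,1) (6,2) (6,3)] -> total=28
Click 3 (5,6) count=2: revealed 1 new [(5,6)] -> total=29
Click 4 (5,3) count=1: revealed 0 new [(none)] -> total=29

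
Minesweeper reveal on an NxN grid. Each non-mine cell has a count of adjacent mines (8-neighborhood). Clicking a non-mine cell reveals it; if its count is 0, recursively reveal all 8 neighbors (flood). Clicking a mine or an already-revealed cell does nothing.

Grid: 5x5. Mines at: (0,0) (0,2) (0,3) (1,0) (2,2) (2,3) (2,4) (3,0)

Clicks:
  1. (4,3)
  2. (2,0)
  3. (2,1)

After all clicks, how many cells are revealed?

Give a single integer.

Click 1 (4,3) count=0: revealed 8 new [(3,1) (3,2) (3,3) (3,4) (4,1) (4,2) (4,3) (4,4)] -> total=8
Click 2 (2,0) count=2: revealed 1 new [(2,0)] -> total=9
Click 3 (2,1) count=3: revealed 1 new [(2,1)] -> total=10

Answer: 10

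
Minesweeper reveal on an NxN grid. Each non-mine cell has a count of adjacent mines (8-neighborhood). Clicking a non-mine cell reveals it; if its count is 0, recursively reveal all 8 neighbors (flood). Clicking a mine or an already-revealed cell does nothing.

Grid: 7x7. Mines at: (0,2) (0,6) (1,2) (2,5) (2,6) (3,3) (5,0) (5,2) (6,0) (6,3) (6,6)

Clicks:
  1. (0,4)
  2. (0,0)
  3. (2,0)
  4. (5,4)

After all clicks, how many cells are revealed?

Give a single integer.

Answer: 20

Derivation:
Click 1 (0,4) count=0: revealed 6 new [(0,3) (0,4) (0,5) (1,3) (1,4) (1,5)] -> total=6
Click 2 (0,0) count=0: revealed 13 new [(0,0) (0,1) (1,0) (1,1) (2,0) (2,1) (2,2) (3,0) (3,1) (3,2) (4,0) (4,1) (4,2)] -> total=19
Click 3 (2,0) count=0: revealed 0 new [(none)] -> total=19
Click 4 (5,4) count=1: revealed 1 new [(5,4)] -> total=20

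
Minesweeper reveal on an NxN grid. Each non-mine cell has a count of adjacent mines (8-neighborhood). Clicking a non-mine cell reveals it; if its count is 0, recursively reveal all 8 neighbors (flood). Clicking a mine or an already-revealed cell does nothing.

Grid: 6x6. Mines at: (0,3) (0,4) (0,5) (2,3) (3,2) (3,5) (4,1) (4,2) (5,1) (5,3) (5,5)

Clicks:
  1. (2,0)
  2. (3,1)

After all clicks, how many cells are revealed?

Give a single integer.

Click 1 (2,0) count=0: revealed 11 new [(0,0) (0,1) (0,2) (1,0) (1,1) (1,2) (2,0) (2,1) (2,2) (3,0) (3,1)] -> total=11
Click 2 (3,1) count=3: revealed 0 new [(none)] -> total=11

Answer: 11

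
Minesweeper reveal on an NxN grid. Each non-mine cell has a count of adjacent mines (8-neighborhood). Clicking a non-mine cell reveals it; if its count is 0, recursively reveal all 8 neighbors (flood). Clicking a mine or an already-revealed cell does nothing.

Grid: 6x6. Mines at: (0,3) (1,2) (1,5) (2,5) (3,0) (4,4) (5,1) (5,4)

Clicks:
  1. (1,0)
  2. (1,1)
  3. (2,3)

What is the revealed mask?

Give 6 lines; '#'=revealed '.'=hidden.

Answer: ##....
##....
##.#..
......
......
......

Derivation:
Click 1 (1,0) count=0: revealed 6 new [(0,0) (0,1) (1,0) (1,1) (2,0) (2,1)] -> total=6
Click 2 (1,1) count=1: revealed 0 new [(none)] -> total=6
Click 3 (2,3) count=1: revealed 1 new [(2,3)] -> total=7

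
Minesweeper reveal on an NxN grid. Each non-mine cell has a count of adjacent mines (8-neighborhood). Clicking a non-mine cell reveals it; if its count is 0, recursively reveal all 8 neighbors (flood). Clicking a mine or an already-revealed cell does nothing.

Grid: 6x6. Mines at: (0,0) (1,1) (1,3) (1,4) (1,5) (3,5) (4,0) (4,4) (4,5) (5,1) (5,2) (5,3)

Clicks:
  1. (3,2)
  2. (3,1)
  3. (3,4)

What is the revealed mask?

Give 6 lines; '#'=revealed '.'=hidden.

Click 1 (3,2) count=0: revealed 9 new [(2,1) (2,2) (2,3) (3,1) (3,2) (3,3) (4,1) (4,2) (4,3)] -> total=9
Click 2 (3,1) count=1: revealed 0 new [(none)] -> total=9
Click 3 (3,4) count=3: revealed 1 new [(3,4)] -> total=10

Answer: ......
......
.###..
.####.
.###..
......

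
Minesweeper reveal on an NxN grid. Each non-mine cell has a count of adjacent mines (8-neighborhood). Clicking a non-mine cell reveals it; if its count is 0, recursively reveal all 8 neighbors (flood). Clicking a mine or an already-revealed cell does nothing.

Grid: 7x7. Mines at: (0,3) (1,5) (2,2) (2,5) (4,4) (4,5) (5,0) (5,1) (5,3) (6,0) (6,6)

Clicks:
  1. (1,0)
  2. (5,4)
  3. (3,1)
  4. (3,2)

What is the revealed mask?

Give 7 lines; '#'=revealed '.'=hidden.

Click 1 (1,0) count=0: revealed 12 new [(0,0) (0,1) (0,2) (1,0) (1,1) (1,2) (2,0) (2,1) (3,0) (3,1) (4,0) (4,1)] -> total=12
Click 2 (5,4) count=3: revealed 1 new [(5,4)] -> total=13
Click 3 (3,1) count=1: revealed 0 new [(none)] -> total=13
Click 4 (3,2) count=1: revealed 1 new [(3,2)] -> total=14

Answer: ###....
###....
##.....
###....
##.....
....#..
.......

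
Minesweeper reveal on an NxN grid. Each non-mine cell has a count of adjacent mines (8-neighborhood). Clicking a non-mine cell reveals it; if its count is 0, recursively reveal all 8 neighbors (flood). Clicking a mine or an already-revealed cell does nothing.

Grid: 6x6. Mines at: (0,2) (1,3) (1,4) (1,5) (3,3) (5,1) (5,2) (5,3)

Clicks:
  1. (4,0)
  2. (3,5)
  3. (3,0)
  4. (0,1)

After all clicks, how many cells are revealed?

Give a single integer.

Click 1 (4,0) count=1: revealed 1 new [(4,0)] -> total=1
Click 2 (3,5) count=0: revealed 8 new [(2,4) (2,5) (3,4) (3,5) (4,4) (4,5) (5,4) (5,5)] -> total=9
Click 3 (3,0) count=0: revealed 13 new [(0,0) (0,1) (1,0) (1,1) (1,2) (2,0) (2,1) (2,2) (3,0) (3,1) (3,2) (4,1) (4,2)] -> total=22
Click 4 (0,1) count=1: revealed 0 new [(none)] -> total=22

Answer: 22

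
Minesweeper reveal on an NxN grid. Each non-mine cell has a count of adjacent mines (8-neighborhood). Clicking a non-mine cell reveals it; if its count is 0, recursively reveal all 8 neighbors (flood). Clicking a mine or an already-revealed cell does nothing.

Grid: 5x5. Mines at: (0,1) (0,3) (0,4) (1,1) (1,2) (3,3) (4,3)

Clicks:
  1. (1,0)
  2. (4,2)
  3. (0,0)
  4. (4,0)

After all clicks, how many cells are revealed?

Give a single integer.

Click 1 (1,0) count=2: revealed 1 new [(1,0)] -> total=1
Click 2 (4,2) count=2: revealed 1 new [(4,2)] -> total=2
Click 3 (0,0) count=2: revealed 1 new [(0,0)] -> total=3
Click 4 (4,0) count=0: revealed 8 new [(2,0) (2,1) (2,2) (3,0) (3,1) (3,2) (4,0) (4,1)] -> total=11

Answer: 11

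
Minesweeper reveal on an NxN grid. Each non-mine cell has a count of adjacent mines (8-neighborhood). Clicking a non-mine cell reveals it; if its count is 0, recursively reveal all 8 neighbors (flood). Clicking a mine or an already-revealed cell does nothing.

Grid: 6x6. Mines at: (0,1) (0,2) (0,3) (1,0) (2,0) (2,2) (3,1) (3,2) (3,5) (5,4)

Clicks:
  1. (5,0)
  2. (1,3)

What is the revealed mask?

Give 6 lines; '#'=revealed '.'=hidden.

Answer: ......
...#..
......
......
####..
####..

Derivation:
Click 1 (5,0) count=0: revealed 8 new [(4,0) (4,1) (4,2) (4,3) (5,0) (5,1) (5,2) (5,3)] -> total=8
Click 2 (1,3) count=3: revealed 1 new [(1,3)] -> total=9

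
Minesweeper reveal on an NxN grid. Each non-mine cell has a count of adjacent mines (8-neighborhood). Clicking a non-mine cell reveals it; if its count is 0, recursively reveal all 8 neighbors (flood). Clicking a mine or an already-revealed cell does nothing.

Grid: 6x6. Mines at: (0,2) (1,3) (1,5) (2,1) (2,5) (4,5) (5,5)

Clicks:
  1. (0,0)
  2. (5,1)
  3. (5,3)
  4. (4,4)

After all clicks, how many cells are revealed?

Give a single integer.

Click 1 (0,0) count=0: revealed 4 new [(0,0) (0,1) (1,0) (1,1)] -> total=4
Click 2 (5,1) count=0: revealed 18 new [(2,2) (2,3) (2,4) (3,0) (3,1) (3,2) (3,3) (3,4) (4,0) (4,1) (4,2) (4,3) (4,4) (5,0) (5,1) (5,2) (5,3) (5,4)] -> total=22
Click 3 (5,3) count=0: revealed 0 new [(none)] -> total=22
Click 4 (4,4) count=2: revealed 0 new [(none)] -> total=22

Answer: 22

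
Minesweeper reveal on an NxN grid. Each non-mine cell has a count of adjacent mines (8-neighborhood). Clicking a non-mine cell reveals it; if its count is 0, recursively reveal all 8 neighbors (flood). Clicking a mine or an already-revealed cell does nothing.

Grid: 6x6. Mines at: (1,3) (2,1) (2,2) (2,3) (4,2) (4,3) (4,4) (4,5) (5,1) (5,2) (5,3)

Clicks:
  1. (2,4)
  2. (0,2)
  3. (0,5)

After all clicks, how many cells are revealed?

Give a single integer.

Answer: 9

Derivation:
Click 1 (2,4) count=2: revealed 1 new [(2,4)] -> total=1
Click 2 (0,2) count=1: revealed 1 new [(0,2)] -> total=2
Click 3 (0,5) count=0: revealed 7 new [(0,4) (0,5) (1,4) (1,5) (2,5) (3,4) (3,5)] -> total=9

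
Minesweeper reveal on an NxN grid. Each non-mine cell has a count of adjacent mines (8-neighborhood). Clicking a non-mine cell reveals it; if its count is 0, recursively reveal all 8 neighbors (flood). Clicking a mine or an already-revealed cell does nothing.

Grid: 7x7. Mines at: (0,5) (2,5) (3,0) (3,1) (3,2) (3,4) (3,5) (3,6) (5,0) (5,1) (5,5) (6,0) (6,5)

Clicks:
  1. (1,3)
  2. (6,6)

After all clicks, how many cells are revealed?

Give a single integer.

Click 1 (1,3) count=0: revealed 15 new [(0,0) (0,1) (0,2) (0,3) (0,4) (1,0) (1,1) (1,2) (1,3) (1,4) (2,0) (2,1) (2,2) (2,3) (2,4)] -> total=15
Click 2 (6,6) count=2: revealed 1 new [(6,6)] -> total=16

Answer: 16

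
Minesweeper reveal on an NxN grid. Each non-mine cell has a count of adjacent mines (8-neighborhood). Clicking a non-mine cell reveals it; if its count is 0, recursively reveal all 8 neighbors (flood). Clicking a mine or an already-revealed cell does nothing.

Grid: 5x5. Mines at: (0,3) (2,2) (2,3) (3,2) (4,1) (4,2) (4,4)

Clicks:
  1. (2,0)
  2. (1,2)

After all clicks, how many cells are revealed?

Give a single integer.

Answer: 10

Derivation:
Click 1 (2,0) count=0: revealed 10 new [(0,0) (0,1) (0,2) (1,0) (1,1) (1,2) (2,0) (2,1) (3,0) (3,1)] -> total=10
Click 2 (1,2) count=3: revealed 0 new [(none)] -> total=10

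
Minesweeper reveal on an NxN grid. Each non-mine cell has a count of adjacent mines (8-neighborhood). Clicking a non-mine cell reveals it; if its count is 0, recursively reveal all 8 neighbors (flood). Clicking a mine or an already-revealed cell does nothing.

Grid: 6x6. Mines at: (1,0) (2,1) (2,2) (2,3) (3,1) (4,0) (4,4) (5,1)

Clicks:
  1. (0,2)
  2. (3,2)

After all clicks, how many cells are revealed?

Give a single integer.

Click 1 (0,2) count=0: revealed 14 new [(0,1) (0,2) (0,3) (0,4) (0,5) (1,1) (1,2) (1,3) (1,4) (1,5) (2,4) (2,5) (3,4) (3,5)] -> total=14
Click 2 (3,2) count=4: revealed 1 new [(3,2)] -> total=15

Answer: 15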